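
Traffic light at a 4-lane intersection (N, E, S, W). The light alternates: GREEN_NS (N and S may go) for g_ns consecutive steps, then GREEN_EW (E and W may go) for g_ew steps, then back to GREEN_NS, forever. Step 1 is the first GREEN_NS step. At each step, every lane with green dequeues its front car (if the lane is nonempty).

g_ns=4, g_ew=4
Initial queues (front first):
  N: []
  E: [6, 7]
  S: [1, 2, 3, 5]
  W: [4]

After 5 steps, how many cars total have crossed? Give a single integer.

Answer: 6

Derivation:
Step 1 [NS]: N:empty,E:wait,S:car1-GO,W:wait | queues: N=0 E=2 S=3 W=1
Step 2 [NS]: N:empty,E:wait,S:car2-GO,W:wait | queues: N=0 E=2 S=2 W=1
Step 3 [NS]: N:empty,E:wait,S:car3-GO,W:wait | queues: N=0 E=2 S=1 W=1
Step 4 [NS]: N:empty,E:wait,S:car5-GO,W:wait | queues: N=0 E=2 S=0 W=1
Step 5 [EW]: N:wait,E:car6-GO,S:wait,W:car4-GO | queues: N=0 E=1 S=0 W=0
Cars crossed by step 5: 6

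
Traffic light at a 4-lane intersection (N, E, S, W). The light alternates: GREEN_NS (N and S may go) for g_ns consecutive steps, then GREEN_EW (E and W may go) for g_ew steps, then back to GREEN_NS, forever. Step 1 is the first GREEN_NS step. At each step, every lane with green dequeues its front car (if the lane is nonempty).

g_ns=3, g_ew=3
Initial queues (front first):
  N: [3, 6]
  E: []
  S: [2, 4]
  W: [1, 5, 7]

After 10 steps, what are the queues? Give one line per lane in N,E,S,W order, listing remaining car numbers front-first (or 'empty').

Step 1 [NS]: N:car3-GO,E:wait,S:car2-GO,W:wait | queues: N=1 E=0 S=1 W=3
Step 2 [NS]: N:car6-GO,E:wait,S:car4-GO,W:wait | queues: N=0 E=0 S=0 W=3
Step 3 [NS]: N:empty,E:wait,S:empty,W:wait | queues: N=0 E=0 S=0 W=3
Step 4 [EW]: N:wait,E:empty,S:wait,W:car1-GO | queues: N=0 E=0 S=0 W=2
Step 5 [EW]: N:wait,E:empty,S:wait,W:car5-GO | queues: N=0 E=0 S=0 W=1
Step 6 [EW]: N:wait,E:empty,S:wait,W:car7-GO | queues: N=0 E=0 S=0 W=0

N: empty
E: empty
S: empty
W: empty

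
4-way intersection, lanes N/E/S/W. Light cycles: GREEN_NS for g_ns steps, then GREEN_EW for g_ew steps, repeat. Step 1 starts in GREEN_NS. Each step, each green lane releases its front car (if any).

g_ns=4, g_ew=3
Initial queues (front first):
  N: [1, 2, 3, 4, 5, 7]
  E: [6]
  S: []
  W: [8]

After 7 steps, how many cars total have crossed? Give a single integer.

Step 1 [NS]: N:car1-GO,E:wait,S:empty,W:wait | queues: N=5 E=1 S=0 W=1
Step 2 [NS]: N:car2-GO,E:wait,S:empty,W:wait | queues: N=4 E=1 S=0 W=1
Step 3 [NS]: N:car3-GO,E:wait,S:empty,W:wait | queues: N=3 E=1 S=0 W=1
Step 4 [NS]: N:car4-GO,E:wait,S:empty,W:wait | queues: N=2 E=1 S=0 W=1
Step 5 [EW]: N:wait,E:car6-GO,S:wait,W:car8-GO | queues: N=2 E=0 S=0 W=0
Step 6 [EW]: N:wait,E:empty,S:wait,W:empty | queues: N=2 E=0 S=0 W=0
Step 7 [EW]: N:wait,E:empty,S:wait,W:empty | queues: N=2 E=0 S=0 W=0
Cars crossed by step 7: 6

Answer: 6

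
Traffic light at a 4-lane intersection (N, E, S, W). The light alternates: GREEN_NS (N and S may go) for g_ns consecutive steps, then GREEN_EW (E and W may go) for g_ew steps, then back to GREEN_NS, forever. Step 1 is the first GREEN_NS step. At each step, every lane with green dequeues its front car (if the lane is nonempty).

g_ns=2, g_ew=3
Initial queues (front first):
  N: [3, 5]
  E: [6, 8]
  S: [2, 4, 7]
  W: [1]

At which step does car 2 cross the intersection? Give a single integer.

Step 1 [NS]: N:car3-GO,E:wait,S:car2-GO,W:wait | queues: N=1 E=2 S=2 W=1
Step 2 [NS]: N:car5-GO,E:wait,S:car4-GO,W:wait | queues: N=0 E=2 S=1 W=1
Step 3 [EW]: N:wait,E:car6-GO,S:wait,W:car1-GO | queues: N=0 E=1 S=1 W=0
Step 4 [EW]: N:wait,E:car8-GO,S:wait,W:empty | queues: N=0 E=0 S=1 W=0
Step 5 [EW]: N:wait,E:empty,S:wait,W:empty | queues: N=0 E=0 S=1 W=0
Step 6 [NS]: N:empty,E:wait,S:car7-GO,W:wait | queues: N=0 E=0 S=0 W=0
Car 2 crosses at step 1

1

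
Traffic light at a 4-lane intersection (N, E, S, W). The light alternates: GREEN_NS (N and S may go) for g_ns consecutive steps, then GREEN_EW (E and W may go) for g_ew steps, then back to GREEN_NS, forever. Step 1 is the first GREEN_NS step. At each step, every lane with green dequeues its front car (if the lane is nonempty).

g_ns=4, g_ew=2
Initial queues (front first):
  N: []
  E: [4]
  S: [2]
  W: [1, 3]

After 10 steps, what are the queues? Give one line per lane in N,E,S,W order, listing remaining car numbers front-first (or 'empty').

Step 1 [NS]: N:empty,E:wait,S:car2-GO,W:wait | queues: N=0 E=1 S=0 W=2
Step 2 [NS]: N:empty,E:wait,S:empty,W:wait | queues: N=0 E=1 S=0 W=2
Step 3 [NS]: N:empty,E:wait,S:empty,W:wait | queues: N=0 E=1 S=0 W=2
Step 4 [NS]: N:empty,E:wait,S:empty,W:wait | queues: N=0 E=1 S=0 W=2
Step 5 [EW]: N:wait,E:car4-GO,S:wait,W:car1-GO | queues: N=0 E=0 S=0 W=1
Step 6 [EW]: N:wait,E:empty,S:wait,W:car3-GO | queues: N=0 E=0 S=0 W=0

N: empty
E: empty
S: empty
W: empty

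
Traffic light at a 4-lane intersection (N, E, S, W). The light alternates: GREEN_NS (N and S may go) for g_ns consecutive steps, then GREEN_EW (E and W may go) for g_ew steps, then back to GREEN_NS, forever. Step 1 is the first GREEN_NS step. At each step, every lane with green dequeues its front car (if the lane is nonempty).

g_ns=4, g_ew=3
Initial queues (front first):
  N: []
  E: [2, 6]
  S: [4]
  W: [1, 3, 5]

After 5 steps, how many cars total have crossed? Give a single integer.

Step 1 [NS]: N:empty,E:wait,S:car4-GO,W:wait | queues: N=0 E=2 S=0 W=3
Step 2 [NS]: N:empty,E:wait,S:empty,W:wait | queues: N=0 E=2 S=0 W=3
Step 3 [NS]: N:empty,E:wait,S:empty,W:wait | queues: N=0 E=2 S=0 W=3
Step 4 [NS]: N:empty,E:wait,S:empty,W:wait | queues: N=0 E=2 S=0 W=3
Step 5 [EW]: N:wait,E:car2-GO,S:wait,W:car1-GO | queues: N=0 E=1 S=0 W=2
Cars crossed by step 5: 3

Answer: 3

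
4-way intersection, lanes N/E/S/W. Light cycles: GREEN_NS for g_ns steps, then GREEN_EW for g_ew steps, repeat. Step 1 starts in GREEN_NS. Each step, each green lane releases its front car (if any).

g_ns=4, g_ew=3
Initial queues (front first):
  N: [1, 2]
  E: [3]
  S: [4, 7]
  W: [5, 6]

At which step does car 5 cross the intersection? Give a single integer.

Step 1 [NS]: N:car1-GO,E:wait,S:car4-GO,W:wait | queues: N=1 E=1 S=1 W=2
Step 2 [NS]: N:car2-GO,E:wait,S:car7-GO,W:wait | queues: N=0 E=1 S=0 W=2
Step 3 [NS]: N:empty,E:wait,S:empty,W:wait | queues: N=0 E=1 S=0 W=2
Step 4 [NS]: N:empty,E:wait,S:empty,W:wait | queues: N=0 E=1 S=0 W=2
Step 5 [EW]: N:wait,E:car3-GO,S:wait,W:car5-GO | queues: N=0 E=0 S=0 W=1
Step 6 [EW]: N:wait,E:empty,S:wait,W:car6-GO | queues: N=0 E=0 S=0 W=0
Car 5 crosses at step 5

5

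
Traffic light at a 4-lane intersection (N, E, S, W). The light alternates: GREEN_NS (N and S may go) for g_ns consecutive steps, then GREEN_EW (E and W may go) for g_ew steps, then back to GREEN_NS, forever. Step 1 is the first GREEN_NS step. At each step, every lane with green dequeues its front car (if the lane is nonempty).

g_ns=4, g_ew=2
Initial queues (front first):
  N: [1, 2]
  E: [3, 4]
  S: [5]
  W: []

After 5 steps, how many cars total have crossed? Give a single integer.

Answer: 4

Derivation:
Step 1 [NS]: N:car1-GO,E:wait,S:car5-GO,W:wait | queues: N=1 E=2 S=0 W=0
Step 2 [NS]: N:car2-GO,E:wait,S:empty,W:wait | queues: N=0 E=2 S=0 W=0
Step 3 [NS]: N:empty,E:wait,S:empty,W:wait | queues: N=0 E=2 S=0 W=0
Step 4 [NS]: N:empty,E:wait,S:empty,W:wait | queues: N=0 E=2 S=0 W=0
Step 5 [EW]: N:wait,E:car3-GO,S:wait,W:empty | queues: N=0 E=1 S=0 W=0
Cars crossed by step 5: 4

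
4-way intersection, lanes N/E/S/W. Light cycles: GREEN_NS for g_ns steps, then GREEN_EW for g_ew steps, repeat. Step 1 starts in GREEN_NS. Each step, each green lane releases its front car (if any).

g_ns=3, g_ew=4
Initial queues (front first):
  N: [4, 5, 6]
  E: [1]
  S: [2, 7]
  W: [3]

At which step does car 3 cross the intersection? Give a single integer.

Step 1 [NS]: N:car4-GO,E:wait,S:car2-GO,W:wait | queues: N=2 E=1 S=1 W=1
Step 2 [NS]: N:car5-GO,E:wait,S:car7-GO,W:wait | queues: N=1 E=1 S=0 W=1
Step 3 [NS]: N:car6-GO,E:wait,S:empty,W:wait | queues: N=0 E=1 S=0 W=1
Step 4 [EW]: N:wait,E:car1-GO,S:wait,W:car3-GO | queues: N=0 E=0 S=0 W=0
Car 3 crosses at step 4

4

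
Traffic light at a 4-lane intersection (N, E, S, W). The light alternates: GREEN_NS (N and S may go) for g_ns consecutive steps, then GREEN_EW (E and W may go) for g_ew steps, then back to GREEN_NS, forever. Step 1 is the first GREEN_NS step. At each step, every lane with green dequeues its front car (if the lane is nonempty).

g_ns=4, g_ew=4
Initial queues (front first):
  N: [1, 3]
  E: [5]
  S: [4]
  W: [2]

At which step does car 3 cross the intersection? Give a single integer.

Step 1 [NS]: N:car1-GO,E:wait,S:car4-GO,W:wait | queues: N=1 E=1 S=0 W=1
Step 2 [NS]: N:car3-GO,E:wait,S:empty,W:wait | queues: N=0 E=1 S=0 W=1
Step 3 [NS]: N:empty,E:wait,S:empty,W:wait | queues: N=0 E=1 S=0 W=1
Step 4 [NS]: N:empty,E:wait,S:empty,W:wait | queues: N=0 E=1 S=0 W=1
Step 5 [EW]: N:wait,E:car5-GO,S:wait,W:car2-GO | queues: N=0 E=0 S=0 W=0
Car 3 crosses at step 2

2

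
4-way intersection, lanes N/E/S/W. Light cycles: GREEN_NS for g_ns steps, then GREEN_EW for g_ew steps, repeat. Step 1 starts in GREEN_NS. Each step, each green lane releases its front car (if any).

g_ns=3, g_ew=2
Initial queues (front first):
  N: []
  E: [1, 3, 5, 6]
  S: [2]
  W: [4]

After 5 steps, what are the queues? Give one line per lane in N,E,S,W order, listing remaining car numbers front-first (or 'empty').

Step 1 [NS]: N:empty,E:wait,S:car2-GO,W:wait | queues: N=0 E=4 S=0 W=1
Step 2 [NS]: N:empty,E:wait,S:empty,W:wait | queues: N=0 E=4 S=0 W=1
Step 3 [NS]: N:empty,E:wait,S:empty,W:wait | queues: N=0 E=4 S=0 W=1
Step 4 [EW]: N:wait,E:car1-GO,S:wait,W:car4-GO | queues: N=0 E=3 S=0 W=0
Step 5 [EW]: N:wait,E:car3-GO,S:wait,W:empty | queues: N=0 E=2 S=0 W=0

N: empty
E: 5 6
S: empty
W: empty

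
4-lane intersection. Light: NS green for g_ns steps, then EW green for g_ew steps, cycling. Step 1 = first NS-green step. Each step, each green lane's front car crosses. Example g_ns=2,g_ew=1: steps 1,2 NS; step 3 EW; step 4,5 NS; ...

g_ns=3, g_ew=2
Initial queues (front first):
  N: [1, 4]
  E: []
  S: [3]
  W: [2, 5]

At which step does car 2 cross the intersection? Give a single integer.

Step 1 [NS]: N:car1-GO,E:wait,S:car3-GO,W:wait | queues: N=1 E=0 S=0 W=2
Step 2 [NS]: N:car4-GO,E:wait,S:empty,W:wait | queues: N=0 E=0 S=0 W=2
Step 3 [NS]: N:empty,E:wait,S:empty,W:wait | queues: N=0 E=0 S=0 W=2
Step 4 [EW]: N:wait,E:empty,S:wait,W:car2-GO | queues: N=0 E=0 S=0 W=1
Step 5 [EW]: N:wait,E:empty,S:wait,W:car5-GO | queues: N=0 E=0 S=0 W=0
Car 2 crosses at step 4

4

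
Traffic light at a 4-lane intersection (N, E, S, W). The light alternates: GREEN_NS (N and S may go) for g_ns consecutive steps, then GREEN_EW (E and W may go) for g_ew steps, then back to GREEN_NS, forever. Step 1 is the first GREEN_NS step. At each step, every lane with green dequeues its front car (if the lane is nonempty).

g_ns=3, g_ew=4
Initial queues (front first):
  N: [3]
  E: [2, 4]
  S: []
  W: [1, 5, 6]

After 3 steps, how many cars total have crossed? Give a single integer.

Answer: 1

Derivation:
Step 1 [NS]: N:car3-GO,E:wait,S:empty,W:wait | queues: N=0 E=2 S=0 W=3
Step 2 [NS]: N:empty,E:wait,S:empty,W:wait | queues: N=0 E=2 S=0 W=3
Step 3 [NS]: N:empty,E:wait,S:empty,W:wait | queues: N=0 E=2 S=0 W=3
Cars crossed by step 3: 1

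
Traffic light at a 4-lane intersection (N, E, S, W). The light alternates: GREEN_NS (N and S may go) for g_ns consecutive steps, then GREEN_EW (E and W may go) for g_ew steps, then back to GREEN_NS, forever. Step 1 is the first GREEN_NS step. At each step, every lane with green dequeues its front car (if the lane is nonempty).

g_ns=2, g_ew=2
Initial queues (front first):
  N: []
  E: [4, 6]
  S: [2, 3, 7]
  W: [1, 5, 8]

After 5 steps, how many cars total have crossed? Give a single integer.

Step 1 [NS]: N:empty,E:wait,S:car2-GO,W:wait | queues: N=0 E=2 S=2 W=3
Step 2 [NS]: N:empty,E:wait,S:car3-GO,W:wait | queues: N=0 E=2 S=1 W=3
Step 3 [EW]: N:wait,E:car4-GO,S:wait,W:car1-GO | queues: N=0 E=1 S=1 W=2
Step 4 [EW]: N:wait,E:car6-GO,S:wait,W:car5-GO | queues: N=0 E=0 S=1 W=1
Step 5 [NS]: N:empty,E:wait,S:car7-GO,W:wait | queues: N=0 E=0 S=0 W=1
Cars crossed by step 5: 7

Answer: 7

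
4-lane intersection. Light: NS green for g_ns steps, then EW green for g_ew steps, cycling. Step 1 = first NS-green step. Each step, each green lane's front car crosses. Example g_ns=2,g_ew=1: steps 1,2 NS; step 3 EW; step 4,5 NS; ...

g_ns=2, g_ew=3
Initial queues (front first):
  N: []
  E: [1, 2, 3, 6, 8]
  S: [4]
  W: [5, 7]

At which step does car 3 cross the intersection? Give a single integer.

Step 1 [NS]: N:empty,E:wait,S:car4-GO,W:wait | queues: N=0 E=5 S=0 W=2
Step 2 [NS]: N:empty,E:wait,S:empty,W:wait | queues: N=0 E=5 S=0 W=2
Step 3 [EW]: N:wait,E:car1-GO,S:wait,W:car5-GO | queues: N=0 E=4 S=0 W=1
Step 4 [EW]: N:wait,E:car2-GO,S:wait,W:car7-GO | queues: N=0 E=3 S=0 W=0
Step 5 [EW]: N:wait,E:car3-GO,S:wait,W:empty | queues: N=0 E=2 S=0 W=0
Step 6 [NS]: N:empty,E:wait,S:empty,W:wait | queues: N=0 E=2 S=0 W=0
Step 7 [NS]: N:empty,E:wait,S:empty,W:wait | queues: N=0 E=2 S=0 W=0
Step 8 [EW]: N:wait,E:car6-GO,S:wait,W:empty | queues: N=0 E=1 S=0 W=0
Step 9 [EW]: N:wait,E:car8-GO,S:wait,W:empty | queues: N=0 E=0 S=0 W=0
Car 3 crosses at step 5

5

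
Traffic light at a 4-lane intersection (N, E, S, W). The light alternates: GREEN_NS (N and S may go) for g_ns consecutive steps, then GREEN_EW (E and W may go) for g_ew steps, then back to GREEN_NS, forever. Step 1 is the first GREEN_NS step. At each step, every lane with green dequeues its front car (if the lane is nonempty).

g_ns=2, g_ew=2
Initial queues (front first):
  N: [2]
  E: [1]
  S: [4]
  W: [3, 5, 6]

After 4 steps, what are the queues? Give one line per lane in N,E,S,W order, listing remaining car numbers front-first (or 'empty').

Step 1 [NS]: N:car2-GO,E:wait,S:car4-GO,W:wait | queues: N=0 E=1 S=0 W=3
Step 2 [NS]: N:empty,E:wait,S:empty,W:wait | queues: N=0 E=1 S=0 W=3
Step 3 [EW]: N:wait,E:car1-GO,S:wait,W:car3-GO | queues: N=0 E=0 S=0 W=2
Step 4 [EW]: N:wait,E:empty,S:wait,W:car5-GO | queues: N=0 E=0 S=0 W=1

N: empty
E: empty
S: empty
W: 6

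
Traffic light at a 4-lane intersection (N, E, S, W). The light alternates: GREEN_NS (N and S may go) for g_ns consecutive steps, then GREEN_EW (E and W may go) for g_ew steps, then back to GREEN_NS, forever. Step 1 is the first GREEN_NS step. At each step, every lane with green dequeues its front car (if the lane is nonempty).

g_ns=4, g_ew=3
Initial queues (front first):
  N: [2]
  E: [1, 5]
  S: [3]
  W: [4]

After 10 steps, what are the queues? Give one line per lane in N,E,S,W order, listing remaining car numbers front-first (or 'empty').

Step 1 [NS]: N:car2-GO,E:wait,S:car3-GO,W:wait | queues: N=0 E=2 S=0 W=1
Step 2 [NS]: N:empty,E:wait,S:empty,W:wait | queues: N=0 E=2 S=0 W=1
Step 3 [NS]: N:empty,E:wait,S:empty,W:wait | queues: N=0 E=2 S=0 W=1
Step 4 [NS]: N:empty,E:wait,S:empty,W:wait | queues: N=0 E=2 S=0 W=1
Step 5 [EW]: N:wait,E:car1-GO,S:wait,W:car4-GO | queues: N=0 E=1 S=0 W=0
Step 6 [EW]: N:wait,E:car5-GO,S:wait,W:empty | queues: N=0 E=0 S=0 W=0

N: empty
E: empty
S: empty
W: empty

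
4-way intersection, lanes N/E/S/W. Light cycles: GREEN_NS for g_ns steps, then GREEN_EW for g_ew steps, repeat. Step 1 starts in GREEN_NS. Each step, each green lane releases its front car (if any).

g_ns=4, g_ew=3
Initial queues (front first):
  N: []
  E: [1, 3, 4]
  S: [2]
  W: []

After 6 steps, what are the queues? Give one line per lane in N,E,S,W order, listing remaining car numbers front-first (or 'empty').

Step 1 [NS]: N:empty,E:wait,S:car2-GO,W:wait | queues: N=0 E=3 S=0 W=0
Step 2 [NS]: N:empty,E:wait,S:empty,W:wait | queues: N=0 E=3 S=0 W=0
Step 3 [NS]: N:empty,E:wait,S:empty,W:wait | queues: N=0 E=3 S=0 W=0
Step 4 [NS]: N:empty,E:wait,S:empty,W:wait | queues: N=0 E=3 S=0 W=0
Step 5 [EW]: N:wait,E:car1-GO,S:wait,W:empty | queues: N=0 E=2 S=0 W=0
Step 6 [EW]: N:wait,E:car3-GO,S:wait,W:empty | queues: N=0 E=1 S=0 W=0

N: empty
E: 4
S: empty
W: empty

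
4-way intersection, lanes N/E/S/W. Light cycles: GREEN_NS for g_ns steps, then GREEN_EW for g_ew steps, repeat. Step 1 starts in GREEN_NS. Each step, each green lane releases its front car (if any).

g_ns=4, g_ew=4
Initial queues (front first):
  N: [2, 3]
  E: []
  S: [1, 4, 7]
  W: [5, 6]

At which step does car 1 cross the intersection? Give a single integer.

Step 1 [NS]: N:car2-GO,E:wait,S:car1-GO,W:wait | queues: N=1 E=0 S=2 W=2
Step 2 [NS]: N:car3-GO,E:wait,S:car4-GO,W:wait | queues: N=0 E=0 S=1 W=2
Step 3 [NS]: N:empty,E:wait,S:car7-GO,W:wait | queues: N=0 E=0 S=0 W=2
Step 4 [NS]: N:empty,E:wait,S:empty,W:wait | queues: N=0 E=0 S=0 W=2
Step 5 [EW]: N:wait,E:empty,S:wait,W:car5-GO | queues: N=0 E=0 S=0 W=1
Step 6 [EW]: N:wait,E:empty,S:wait,W:car6-GO | queues: N=0 E=0 S=0 W=0
Car 1 crosses at step 1

1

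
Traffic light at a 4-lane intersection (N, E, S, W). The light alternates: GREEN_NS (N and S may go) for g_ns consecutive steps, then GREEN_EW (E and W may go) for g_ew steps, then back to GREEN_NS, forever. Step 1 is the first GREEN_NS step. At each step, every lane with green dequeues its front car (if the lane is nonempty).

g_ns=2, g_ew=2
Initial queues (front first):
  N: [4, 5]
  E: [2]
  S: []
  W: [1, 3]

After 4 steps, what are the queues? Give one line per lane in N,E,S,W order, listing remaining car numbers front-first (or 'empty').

Step 1 [NS]: N:car4-GO,E:wait,S:empty,W:wait | queues: N=1 E=1 S=0 W=2
Step 2 [NS]: N:car5-GO,E:wait,S:empty,W:wait | queues: N=0 E=1 S=0 W=2
Step 3 [EW]: N:wait,E:car2-GO,S:wait,W:car1-GO | queues: N=0 E=0 S=0 W=1
Step 4 [EW]: N:wait,E:empty,S:wait,W:car3-GO | queues: N=0 E=0 S=0 W=0

N: empty
E: empty
S: empty
W: empty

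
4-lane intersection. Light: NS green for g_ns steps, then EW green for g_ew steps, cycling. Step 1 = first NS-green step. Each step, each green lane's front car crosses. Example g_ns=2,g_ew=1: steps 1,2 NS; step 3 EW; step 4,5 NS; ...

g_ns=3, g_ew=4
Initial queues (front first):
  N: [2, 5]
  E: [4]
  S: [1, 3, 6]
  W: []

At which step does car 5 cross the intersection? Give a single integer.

Step 1 [NS]: N:car2-GO,E:wait,S:car1-GO,W:wait | queues: N=1 E=1 S=2 W=0
Step 2 [NS]: N:car5-GO,E:wait,S:car3-GO,W:wait | queues: N=0 E=1 S=1 W=0
Step 3 [NS]: N:empty,E:wait,S:car6-GO,W:wait | queues: N=0 E=1 S=0 W=0
Step 4 [EW]: N:wait,E:car4-GO,S:wait,W:empty | queues: N=0 E=0 S=0 W=0
Car 5 crosses at step 2

2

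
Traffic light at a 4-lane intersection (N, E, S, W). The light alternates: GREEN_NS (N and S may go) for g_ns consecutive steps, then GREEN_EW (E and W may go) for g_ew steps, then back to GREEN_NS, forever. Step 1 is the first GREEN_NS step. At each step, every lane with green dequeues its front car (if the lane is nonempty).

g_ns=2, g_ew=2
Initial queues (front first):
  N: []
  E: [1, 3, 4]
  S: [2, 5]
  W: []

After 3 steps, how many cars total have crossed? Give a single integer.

Answer: 3

Derivation:
Step 1 [NS]: N:empty,E:wait,S:car2-GO,W:wait | queues: N=0 E=3 S=1 W=0
Step 2 [NS]: N:empty,E:wait,S:car5-GO,W:wait | queues: N=0 E=3 S=0 W=0
Step 3 [EW]: N:wait,E:car1-GO,S:wait,W:empty | queues: N=0 E=2 S=0 W=0
Cars crossed by step 3: 3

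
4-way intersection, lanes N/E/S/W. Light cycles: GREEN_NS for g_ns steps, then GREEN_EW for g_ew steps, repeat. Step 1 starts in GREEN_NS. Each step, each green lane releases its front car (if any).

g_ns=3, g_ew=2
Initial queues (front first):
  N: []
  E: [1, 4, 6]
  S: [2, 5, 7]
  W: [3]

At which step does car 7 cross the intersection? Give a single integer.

Step 1 [NS]: N:empty,E:wait,S:car2-GO,W:wait | queues: N=0 E=3 S=2 W=1
Step 2 [NS]: N:empty,E:wait,S:car5-GO,W:wait | queues: N=0 E=3 S=1 W=1
Step 3 [NS]: N:empty,E:wait,S:car7-GO,W:wait | queues: N=0 E=3 S=0 W=1
Step 4 [EW]: N:wait,E:car1-GO,S:wait,W:car3-GO | queues: N=0 E=2 S=0 W=0
Step 5 [EW]: N:wait,E:car4-GO,S:wait,W:empty | queues: N=0 E=1 S=0 W=0
Step 6 [NS]: N:empty,E:wait,S:empty,W:wait | queues: N=0 E=1 S=0 W=0
Step 7 [NS]: N:empty,E:wait,S:empty,W:wait | queues: N=0 E=1 S=0 W=0
Step 8 [NS]: N:empty,E:wait,S:empty,W:wait | queues: N=0 E=1 S=0 W=0
Step 9 [EW]: N:wait,E:car6-GO,S:wait,W:empty | queues: N=0 E=0 S=0 W=0
Car 7 crosses at step 3

3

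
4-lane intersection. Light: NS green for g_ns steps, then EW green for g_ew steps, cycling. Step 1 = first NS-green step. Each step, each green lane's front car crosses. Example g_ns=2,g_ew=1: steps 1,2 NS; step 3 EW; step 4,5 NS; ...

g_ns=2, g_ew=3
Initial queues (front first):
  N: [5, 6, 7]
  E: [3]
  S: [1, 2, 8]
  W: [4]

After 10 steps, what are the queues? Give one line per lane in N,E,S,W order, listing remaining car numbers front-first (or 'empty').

Step 1 [NS]: N:car5-GO,E:wait,S:car1-GO,W:wait | queues: N=2 E=1 S=2 W=1
Step 2 [NS]: N:car6-GO,E:wait,S:car2-GO,W:wait | queues: N=1 E=1 S=1 W=1
Step 3 [EW]: N:wait,E:car3-GO,S:wait,W:car4-GO | queues: N=1 E=0 S=1 W=0
Step 4 [EW]: N:wait,E:empty,S:wait,W:empty | queues: N=1 E=0 S=1 W=0
Step 5 [EW]: N:wait,E:empty,S:wait,W:empty | queues: N=1 E=0 S=1 W=0
Step 6 [NS]: N:car7-GO,E:wait,S:car8-GO,W:wait | queues: N=0 E=0 S=0 W=0

N: empty
E: empty
S: empty
W: empty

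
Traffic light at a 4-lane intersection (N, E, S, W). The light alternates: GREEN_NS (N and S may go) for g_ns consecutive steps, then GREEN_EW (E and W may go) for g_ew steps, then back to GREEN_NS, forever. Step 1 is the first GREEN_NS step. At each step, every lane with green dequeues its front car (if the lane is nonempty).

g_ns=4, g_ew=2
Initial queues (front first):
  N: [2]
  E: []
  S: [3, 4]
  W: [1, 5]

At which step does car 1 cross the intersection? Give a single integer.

Step 1 [NS]: N:car2-GO,E:wait,S:car3-GO,W:wait | queues: N=0 E=0 S=1 W=2
Step 2 [NS]: N:empty,E:wait,S:car4-GO,W:wait | queues: N=0 E=0 S=0 W=2
Step 3 [NS]: N:empty,E:wait,S:empty,W:wait | queues: N=0 E=0 S=0 W=2
Step 4 [NS]: N:empty,E:wait,S:empty,W:wait | queues: N=0 E=0 S=0 W=2
Step 5 [EW]: N:wait,E:empty,S:wait,W:car1-GO | queues: N=0 E=0 S=0 W=1
Step 6 [EW]: N:wait,E:empty,S:wait,W:car5-GO | queues: N=0 E=0 S=0 W=0
Car 1 crosses at step 5

5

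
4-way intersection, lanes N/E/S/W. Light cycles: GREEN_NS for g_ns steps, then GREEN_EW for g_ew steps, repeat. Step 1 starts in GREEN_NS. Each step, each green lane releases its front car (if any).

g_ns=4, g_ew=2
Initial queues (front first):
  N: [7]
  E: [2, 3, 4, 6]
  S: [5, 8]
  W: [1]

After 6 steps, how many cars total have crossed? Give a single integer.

Step 1 [NS]: N:car7-GO,E:wait,S:car5-GO,W:wait | queues: N=0 E=4 S=1 W=1
Step 2 [NS]: N:empty,E:wait,S:car8-GO,W:wait | queues: N=0 E=4 S=0 W=1
Step 3 [NS]: N:empty,E:wait,S:empty,W:wait | queues: N=0 E=4 S=0 W=1
Step 4 [NS]: N:empty,E:wait,S:empty,W:wait | queues: N=0 E=4 S=0 W=1
Step 5 [EW]: N:wait,E:car2-GO,S:wait,W:car1-GO | queues: N=0 E=3 S=0 W=0
Step 6 [EW]: N:wait,E:car3-GO,S:wait,W:empty | queues: N=0 E=2 S=0 W=0
Cars crossed by step 6: 6

Answer: 6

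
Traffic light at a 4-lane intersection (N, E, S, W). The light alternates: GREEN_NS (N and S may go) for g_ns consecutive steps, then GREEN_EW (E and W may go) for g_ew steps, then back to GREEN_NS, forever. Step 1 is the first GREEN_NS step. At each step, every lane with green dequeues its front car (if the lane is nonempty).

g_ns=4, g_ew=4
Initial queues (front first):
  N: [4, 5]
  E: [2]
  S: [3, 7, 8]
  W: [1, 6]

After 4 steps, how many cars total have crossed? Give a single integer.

Step 1 [NS]: N:car4-GO,E:wait,S:car3-GO,W:wait | queues: N=1 E=1 S=2 W=2
Step 2 [NS]: N:car5-GO,E:wait,S:car7-GO,W:wait | queues: N=0 E=1 S=1 W=2
Step 3 [NS]: N:empty,E:wait,S:car8-GO,W:wait | queues: N=0 E=1 S=0 W=2
Step 4 [NS]: N:empty,E:wait,S:empty,W:wait | queues: N=0 E=1 S=0 W=2
Cars crossed by step 4: 5

Answer: 5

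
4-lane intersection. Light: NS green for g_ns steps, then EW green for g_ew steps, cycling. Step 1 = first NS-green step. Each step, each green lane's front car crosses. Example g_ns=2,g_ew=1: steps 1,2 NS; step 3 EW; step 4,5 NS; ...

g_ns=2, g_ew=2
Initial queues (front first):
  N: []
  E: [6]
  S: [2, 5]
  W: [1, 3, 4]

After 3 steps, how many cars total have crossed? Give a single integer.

Step 1 [NS]: N:empty,E:wait,S:car2-GO,W:wait | queues: N=0 E=1 S=1 W=3
Step 2 [NS]: N:empty,E:wait,S:car5-GO,W:wait | queues: N=0 E=1 S=0 W=3
Step 3 [EW]: N:wait,E:car6-GO,S:wait,W:car1-GO | queues: N=0 E=0 S=0 W=2
Cars crossed by step 3: 4

Answer: 4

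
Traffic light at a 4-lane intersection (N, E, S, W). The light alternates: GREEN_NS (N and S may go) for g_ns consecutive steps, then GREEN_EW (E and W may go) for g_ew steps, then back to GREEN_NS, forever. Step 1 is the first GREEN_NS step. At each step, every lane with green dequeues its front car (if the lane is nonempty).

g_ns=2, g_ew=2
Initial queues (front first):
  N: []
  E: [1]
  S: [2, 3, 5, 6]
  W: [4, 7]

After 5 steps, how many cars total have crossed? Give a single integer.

Answer: 6

Derivation:
Step 1 [NS]: N:empty,E:wait,S:car2-GO,W:wait | queues: N=0 E=1 S=3 W=2
Step 2 [NS]: N:empty,E:wait,S:car3-GO,W:wait | queues: N=0 E=1 S=2 W=2
Step 3 [EW]: N:wait,E:car1-GO,S:wait,W:car4-GO | queues: N=0 E=0 S=2 W=1
Step 4 [EW]: N:wait,E:empty,S:wait,W:car7-GO | queues: N=0 E=0 S=2 W=0
Step 5 [NS]: N:empty,E:wait,S:car5-GO,W:wait | queues: N=0 E=0 S=1 W=0
Cars crossed by step 5: 6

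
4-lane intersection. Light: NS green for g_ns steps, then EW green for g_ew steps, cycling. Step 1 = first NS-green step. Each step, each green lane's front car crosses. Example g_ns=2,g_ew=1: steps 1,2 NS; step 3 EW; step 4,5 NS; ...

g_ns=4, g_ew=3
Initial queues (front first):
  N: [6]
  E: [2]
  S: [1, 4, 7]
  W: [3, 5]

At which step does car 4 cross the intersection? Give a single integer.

Step 1 [NS]: N:car6-GO,E:wait,S:car1-GO,W:wait | queues: N=0 E=1 S=2 W=2
Step 2 [NS]: N:empty,E:wait,S:car4-GO,W:wait | queues: N=0 E=1 S=1 W=2
Step 3 [NS]: N:empty,E:wait,S:car7-GO,W:wait | queues: N=0 E=1 S=0 W=2
Step 4 [NS]: N:empty,E:wait,S:empty,W:wait | queues: N=0 E=1 S=0 W=2
Step 5 [EW]: N:wait,E:car2-GO,S:wait,W:car3-GO | queues: N=0 E=0 S=0 W=1
Step 6 [EW]: N:wait,E:empty,S:wait,W:car5-GO | queues: N=0 E=0 S=0 W=0
Car 4 crosses at step 2

2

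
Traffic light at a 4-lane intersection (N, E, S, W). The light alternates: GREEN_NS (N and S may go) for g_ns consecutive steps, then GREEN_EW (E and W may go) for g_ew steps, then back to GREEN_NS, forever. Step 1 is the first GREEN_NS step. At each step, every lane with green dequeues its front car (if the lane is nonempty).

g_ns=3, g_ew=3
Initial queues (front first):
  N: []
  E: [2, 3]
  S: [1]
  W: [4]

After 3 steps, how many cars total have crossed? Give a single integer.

Answer: 1

Derivation:
Step 1 [NS]: N:empty,E:wait,S:car1-GO,W:wait | queues: N=0 E=2 S=0 W=1
Step 2 [NS]: N:empty,E:wait,S:empty,W:wait | queues: N=0 E=2 S=0 W=1
Step 3 [NS]: N:empty,E:wait,S:empty,W:wait | queues: N=0 E=2 S=0 W=1
Cars crossed by step 3: 1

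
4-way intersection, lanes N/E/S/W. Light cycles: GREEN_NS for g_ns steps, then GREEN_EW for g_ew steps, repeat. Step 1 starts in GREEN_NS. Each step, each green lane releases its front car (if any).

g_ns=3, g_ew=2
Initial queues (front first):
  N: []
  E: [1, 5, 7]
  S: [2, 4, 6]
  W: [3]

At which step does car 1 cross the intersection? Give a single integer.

Step 1 [NS]: N:empty,E:wait,S:car2-GO,W:wait | queues: N=0 E=3 S=2 W=1
Step 2 [NS]: N:empty,E:wait,S:car4-GO,W:wait | queues: N=0 E=3 S=1 W=1
Step 3 [NS]: N:empty,E:wait,S:car6-GO,W:wait | queues: N=0 E=3 S=0 W=1
Step 4 [EW]: N:wait,E:car1-GO,S:wait,W:car3-GO | queues: N=0 E=2 S=0 W=0
Step 5 [EW]: N:wait,E:car5-GO,S:wait,W:empty | queues: N=0 E=1 S=0 W=0
Step 6 [NS]: N:empty,E:wait,S:empty,W:wait | queues: N=0 E=1 S=0 W=0
Step 7 [NS]: N:empty,E:wait,S:empty,W:wait | queues: N=0 E=1 S=0 W=0
Step 8 [NS]: N:empty,E:wait,S:empty,W:wait | queues: N=0 E=1 S=0 W=0
Step 9 [EW]: N:wait,E:car7-GO,S:wait,W:empty | queues: N=0 E=0 S=0 W=0
Car 1 crosses at step 4

4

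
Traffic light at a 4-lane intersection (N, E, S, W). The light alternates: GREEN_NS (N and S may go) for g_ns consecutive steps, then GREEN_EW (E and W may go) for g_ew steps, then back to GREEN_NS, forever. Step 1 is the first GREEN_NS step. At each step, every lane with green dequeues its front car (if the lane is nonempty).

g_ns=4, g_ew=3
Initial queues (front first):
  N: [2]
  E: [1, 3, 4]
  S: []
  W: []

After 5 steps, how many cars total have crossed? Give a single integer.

Answer: 2

Derivation:
Step 1 [NS]: N:car2-GO,E:wait,S:empty,W:wait | queues: N=0 E=3 S=0 W=0
Step 2 [NS]: N:empty,E:wait,S:empty,W:wait | queues: N=0 E=3 S=0 W=0
Step 3 [NS]: N:empty,E:wait,S:empty,W:wait | queues: N=0 E=3 S=0 W=0
Step 4 [NS]: N:empty,E:wait,S:empty,W:wait | queues: N=0 E=3 S=0 W=0
Step 5 [EW]: N:wait,E:car1-GO,S:wait,W:empty | queues: N=0 E=2 S=0 W=0
Cars crossed by step 5: 2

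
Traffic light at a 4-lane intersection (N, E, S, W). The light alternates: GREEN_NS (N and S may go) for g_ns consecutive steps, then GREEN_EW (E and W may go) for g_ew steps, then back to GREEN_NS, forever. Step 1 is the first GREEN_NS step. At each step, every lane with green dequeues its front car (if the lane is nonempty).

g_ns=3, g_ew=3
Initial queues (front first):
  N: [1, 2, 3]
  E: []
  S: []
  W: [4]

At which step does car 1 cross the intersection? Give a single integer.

Step 1 [NS]: N:car1-GO,E:wait,S:empty,W:wait | queues: N=2 E=0 S=0 W=1
Step 2 [NS]: N:car2-GO,E:wait,S:empty,W:wait | queues: N=1 E=0 S=0 W=1
Step 3 [NS]: N:car3-GO,E:wait,S:empty,W:wait | queues: N=0 E=0 S=0 W=1
Step 4 [EW]: N:wait,E:empty,S:wait,W:car4-GO | queues: N=0 E=0 S=0 W=0
Car 1 crosses at step 1

1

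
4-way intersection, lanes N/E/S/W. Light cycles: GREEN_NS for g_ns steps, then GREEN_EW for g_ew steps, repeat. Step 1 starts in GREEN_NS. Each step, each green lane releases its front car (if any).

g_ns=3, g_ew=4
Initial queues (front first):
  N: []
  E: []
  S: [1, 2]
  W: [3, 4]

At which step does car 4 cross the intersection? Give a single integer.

Step 1 [NS]: N:empty,E:wait,S:car1-GO,W:wait | queues: N=0 E=0 S=1 W=2
Step 2 [NS]: N:empty,E:wait,S:car2-GO,W:wait | queues: N=0 E=0 S=0 W=2
Step 3 [NS]: N:empty,E:wait,S:empty,W:wait | queues: N=0 E=0 S=0 W=2
Step 4 [EW]: N:wait,E:empty,S:wait,W:car3-GO | queues: N=0 E=0 S=0 W=1
Step 5 [EW]: N:wait,E:empty,S:wait,W:car4-GO | queues: N=0 E=0 S=0 W=0
Car 4 crosses at step 5

5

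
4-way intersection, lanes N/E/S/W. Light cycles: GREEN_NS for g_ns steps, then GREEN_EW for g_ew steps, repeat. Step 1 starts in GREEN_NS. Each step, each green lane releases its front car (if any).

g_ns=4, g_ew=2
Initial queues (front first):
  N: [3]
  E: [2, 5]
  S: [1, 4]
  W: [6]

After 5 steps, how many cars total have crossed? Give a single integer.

Step 1 [NS]: N:car3-GO,E:wait,S:car1-GO,W:wait | queues: N=0 E=2 S=1 W=1
Step 2 [NS]: N:empty,E:wait,S:car4-GO,W:wait | queues: N=0 E=2 S=0 W=1
Step 3 [NS]: N:empty,E:wait,S:empty,W:wait | queues: N=0 E=2 S=0 W=1
Step 4 [NS]: N:empty,E:wait,S:empty,W:wait | queues: N=0 E=2 S=0 W=1
Step 5 [EW]: N:wait,E:car2-GO,S:wait,W:car6-GO | queues: N=0 E=1 S=0 W=0
Cars crossed by step 5: 5

Answer: 5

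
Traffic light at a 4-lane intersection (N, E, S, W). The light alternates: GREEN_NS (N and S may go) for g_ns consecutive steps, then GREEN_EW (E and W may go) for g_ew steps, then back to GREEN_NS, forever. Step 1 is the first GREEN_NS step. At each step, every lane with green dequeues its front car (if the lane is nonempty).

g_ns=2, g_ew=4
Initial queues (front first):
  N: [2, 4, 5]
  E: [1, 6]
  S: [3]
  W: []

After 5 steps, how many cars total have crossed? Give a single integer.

Step 1 [NS]: N:car2-GO,E:wait,S:car3-GO,W:wait | queues: N=2 E=2 S=0 W=0
Step 2 [NS]: N:car4-GO,E:wait,S:empty,W:wait | queues: N=1 E=2 S=0 W=0
Step 3 [EW]: N:wait,E:car1-GO,S:wait,W:empty | queues: N=1 E=1 S=0 W=0
Step 4 [EW]: N:wait,E:car6-GO,S:wait,W:empty | queues: N=1 E=0 S=0 W=0
Step 5 [EW]: N:wait,E:empty,S:wait,W:empty | queues: N=1 E=0 S=0 W=0
Cars crossed by step 5: 5

Answer: 5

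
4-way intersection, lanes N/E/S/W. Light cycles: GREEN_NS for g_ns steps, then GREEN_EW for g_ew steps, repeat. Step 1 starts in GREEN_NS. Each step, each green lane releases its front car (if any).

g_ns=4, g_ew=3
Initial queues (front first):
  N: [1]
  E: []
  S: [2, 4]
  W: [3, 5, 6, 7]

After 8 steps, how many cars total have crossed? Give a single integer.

Step 1 [NS]: N:car1-GO,E:wait,S:car2-GO,W:wait | queues: N=0 E=0 S=1 W=4
Step 2 [NS]: N:empty,E:wait,S:car4-GO,W:wait | queues: N=0 E=0 S=0 W=4
Step 3 [NS]: N:empty,E:wait,S:empty,W:wait | queues: N=0 E=0 S=0 W=4
Step 4 [NS]: N:empty,E:wait,S:empty,W:wait | queues: N=0 E=0 S=0 W=4
Step 5 [EW]: N:wait,E:empty,S:wait,W:car3-GO | queues: N=0 E=0 S=0 W=3
Step 6 [EW]: N:wait,E:empty,S:wait,W:car5-GO | queues: N=0 E=0 S=0 W=2
Step 7 [EW]: N:wait,E:empty,S:wait,W:car6-GO | queues: N=0 E=0 S=0 W=1
Step 8 [NS]: N:empty,E:wait,S:empty,W:wait | queues: N=0 E=0 S=0 W=1
Cars crossed by step 8: 6

Answer: 6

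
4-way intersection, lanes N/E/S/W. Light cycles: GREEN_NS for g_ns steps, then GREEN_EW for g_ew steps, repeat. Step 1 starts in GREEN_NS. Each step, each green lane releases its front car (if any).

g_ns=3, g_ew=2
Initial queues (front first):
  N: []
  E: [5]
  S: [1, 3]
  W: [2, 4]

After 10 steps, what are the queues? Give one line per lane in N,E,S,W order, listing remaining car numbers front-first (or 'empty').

Step 1 [NS]: N:empty,E:wait,S:car1-GO,W:wait | queues: N=0 E=1 S=1 W=2
Step 2 [NS]: N:empty,E:wait,S:car3-GO,W:wait | queues: N=0 E=1 S=0 W=2
Step 3 [NS]: N:empty,E:wait,S:empty,W:wait | queues: N=0 E=1 S=0 W=2
Step 4 [EW]: N:wait,E:car5-GO,S:wait,W:car2-GO | queues: N=0 E=0 S=0 W=1
Step 5 [EW]: N:wait,E:empty,S:wait,W:car4-GO | queues: N=0 E=0 S=0 W=0

N: empty
E: empty
S: empty
W: empty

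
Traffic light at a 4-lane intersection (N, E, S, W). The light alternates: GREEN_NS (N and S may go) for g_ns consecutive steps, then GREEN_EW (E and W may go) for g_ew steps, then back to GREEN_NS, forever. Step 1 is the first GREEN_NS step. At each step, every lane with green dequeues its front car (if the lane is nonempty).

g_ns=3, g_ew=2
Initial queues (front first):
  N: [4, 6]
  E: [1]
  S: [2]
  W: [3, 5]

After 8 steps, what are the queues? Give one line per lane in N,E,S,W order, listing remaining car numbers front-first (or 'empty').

Step 1 [NS]: N:car4-GO,E:wait,S:car2-GO,W:wait | queues: N=1 E=1 S=0 W=2
Step 2 [NS]: N:car6-GO,E:wait,S:empty,W:wait | queues: N=0 E=1 S=0 W=2
Step 3 [NS]: N:empty,E:wait,S:empty,W:wait | queues: N=0 E=1 S=0 W=2
Step 4 [EW]: N:wait,E:car1-GO,S:wait,W:car3-GO | queues: N=0 E=0 S=0 W=1
Step 5 [EW]: N:wait,E:empty,S:wait,W:car5-GO | queues: N=0 E=0 S=0 W=0

N: empty
E: empty
S: empty
W: empty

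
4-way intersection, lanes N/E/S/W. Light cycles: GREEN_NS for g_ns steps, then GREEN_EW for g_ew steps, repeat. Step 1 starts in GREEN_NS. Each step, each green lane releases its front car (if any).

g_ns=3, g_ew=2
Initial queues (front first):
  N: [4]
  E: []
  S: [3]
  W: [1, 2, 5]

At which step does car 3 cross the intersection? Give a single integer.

Step 1 [NS]: N:car4-GO,E:wait,S:car3-GO,W:wait | queues: N=0 E=0 S=0 W=3
Step 2 [NS]: N:empty,E:wait,S:empty,W:wait | queues: N=0 E=0 S=0 W=3
Step 3 [NS]: N:empty,E:wait,S:empty,W:wait | queues: N=0 E=0 S=0 W=3
Step 4 [EW]: N:wait,E:empty,S:wait,W:car1-GO | queues: N=0 E=0 S=0 W=2
Step 5 [EW]: N:wait,E:empty,S:wait,W:car2-GO | queues: N=0 E=0 S=0 W=1
Step 6 [NS]: N:empty,E:wait,S:empty,W:wait | queues: N=0 E=0 S=0 W=1
Step 7 [NS]: N:empty,E:wait,S:empty,W:wait | queues: N=0 E=0 S=0 W=1
Step 8 [NS]: N:empty,E:wait,S:empty,W:wait | queues: N=0 E=0 S=0 W=1
Step 9 [EW]: N:wait,E:empty,S:wait,W:car5-GO | queues: N=0 E=0 S=0 W=0
Car 3 crosses at step 1

1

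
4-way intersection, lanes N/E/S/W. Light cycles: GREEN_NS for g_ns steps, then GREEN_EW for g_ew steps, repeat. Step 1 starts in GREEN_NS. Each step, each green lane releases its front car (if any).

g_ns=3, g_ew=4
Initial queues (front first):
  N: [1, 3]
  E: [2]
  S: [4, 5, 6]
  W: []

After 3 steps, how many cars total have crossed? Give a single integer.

Answer: 5

Derivation:
Step 1 [NS]: N:car1-GO,E:wait,S:car4-GO,W:wait | queues: N=1 E=1 S=2 W=0
Step 2 [NS]: N:car3-GO,E:wait,S:car5-GO,W:wait | queues: N=0 E=1 S=1 W=0
Step 3 [NS]: N:empty,E:wait,S:car6-GO,W:wait | queues: N=0 E=1 S=0 W=0
Cars crossed by step 3: 5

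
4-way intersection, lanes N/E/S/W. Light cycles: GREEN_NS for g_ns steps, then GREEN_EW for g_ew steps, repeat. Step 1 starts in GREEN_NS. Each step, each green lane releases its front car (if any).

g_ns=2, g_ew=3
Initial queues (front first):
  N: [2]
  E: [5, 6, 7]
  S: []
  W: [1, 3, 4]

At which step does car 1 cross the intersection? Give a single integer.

Step 1 [NS]: N:car2-GO,E:wait,S:empty,W:wait | queues: N=0 E=3 S=0 W=3
Step 2 [NS]: N:empty,E:wait,S:empty,W:wait | queues: N=0 E=3 S=0 W=3
Step 3 [EW]: N:wait,E:car5-GO,S:wait,W:car1-GO | queues: N=0 E=2 S=0 W=2
Step 4 [EW]: N:wait,E:car6-GO,S:wait,W:car3-GO | queues: N=0 E=1 S=0 W=1
Step 5 [EW]: N:wait,E:car7-GO,S:wait,W:car4-GO | queues: N=0 E=0 S=0 W=0
Car 1 crosses at step 3

3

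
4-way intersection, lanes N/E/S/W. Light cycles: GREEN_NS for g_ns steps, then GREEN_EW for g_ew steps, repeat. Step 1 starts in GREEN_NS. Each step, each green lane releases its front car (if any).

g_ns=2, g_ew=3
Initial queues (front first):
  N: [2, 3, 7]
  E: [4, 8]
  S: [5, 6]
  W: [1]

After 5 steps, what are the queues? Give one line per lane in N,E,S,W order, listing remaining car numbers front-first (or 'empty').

Step 1 [NS]: N:car2-GO,E:wait,S:car5-GO,W:wait | queues: N=2 E=2 S=1 W=1
Step 2 [NS]: N:car3-GO,E:wait,S:car6-GO,W:wait | queues: N=1 E=2 S=0 W=1
Step 3 [EW]: N:wait,E:car4-GO,S:wait,W:car1-GO | queues: N=1 E=1 S=0 W=0
Step 4 [EW]: N:wait,E:car8-GO,S:wait,W:empty | queues: N=1 E=0 S=0 W=0
Step 5 [EW]: N:wait,E:empty,S:wait,W:empty | queues: N=1 E=0 S=0 W=0

N: 7
E: empty
S: empty
W: empty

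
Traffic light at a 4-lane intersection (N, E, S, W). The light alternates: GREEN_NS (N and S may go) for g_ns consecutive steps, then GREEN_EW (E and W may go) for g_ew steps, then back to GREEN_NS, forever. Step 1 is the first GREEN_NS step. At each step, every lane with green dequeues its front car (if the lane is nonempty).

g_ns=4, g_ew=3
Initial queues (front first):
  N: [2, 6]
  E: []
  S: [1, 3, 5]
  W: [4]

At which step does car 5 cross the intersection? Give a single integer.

Step 1 [NS]: N:car2-GO,E:wait,S:car1-GO,W:wait | queues: N=1 E=0 S=2 W=1
Step 2 [NS]: N:car6-GO,E:wait,S:car3-GO,W:wait | queues: N=0 E=0 S=1 W=1
Step 3 [NS]: N:empty,E:wait,S:car5-GO,W:wait | queues: N=0 E=0 S=0 W=1
Step 4 [NS]: N:empty,E:wait,S:empty,W:wait | queues: N=0 E=0 S=0 W=1
Step 5 [EW]: N:wait,E:empty,S:wait,W:car4-GO | queues: N=0 E=0 S=0 W=0
Car 5 crosses at step 3

3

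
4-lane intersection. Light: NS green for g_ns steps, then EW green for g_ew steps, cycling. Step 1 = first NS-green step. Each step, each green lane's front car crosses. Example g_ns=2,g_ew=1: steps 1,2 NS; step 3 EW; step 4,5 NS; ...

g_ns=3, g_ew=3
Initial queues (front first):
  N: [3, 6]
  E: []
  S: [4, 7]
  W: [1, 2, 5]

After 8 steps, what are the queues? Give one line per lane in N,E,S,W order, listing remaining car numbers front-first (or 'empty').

Step 1 [NS]: N:car3-GO,E:wait,S:car4-GO,W:wait | queues: N=1 E=0 S=1 W=3
Step 2 [NS]: N:car6-GO,E:wait,S:car7-GO,W:wait | queues: N=0 E=0 S=0 W=3
Step 3 [NS]: N:empty,E:wait,S:empty,W:wait | queues: N=0 E=0 S=0 W=3
Step 4 [EW]: N:wait,E:empty,S:wait,W:car1-GO | queues: N=0 E=0 S=0 W=2
Step 5 [EW]: N:wait,E:empty,S:wait,W:car2-GO | queues: N=0 E=0 S=0 W=1
Step 6 [EW]: N:wait,E:empty,S:wait,W:car5-GO | queues: N=0 E=0 S=0 W=0

N: empty
E: empty
S: empty
W: empty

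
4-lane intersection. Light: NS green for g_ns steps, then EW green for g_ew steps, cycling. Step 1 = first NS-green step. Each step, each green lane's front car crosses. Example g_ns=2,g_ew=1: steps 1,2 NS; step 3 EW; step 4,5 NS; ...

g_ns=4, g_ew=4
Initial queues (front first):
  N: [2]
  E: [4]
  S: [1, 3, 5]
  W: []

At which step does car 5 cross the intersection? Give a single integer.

Step 1 [NS]: N:car2-GO,E:wait,S:car1-GO,W:wait | queues: N=0 E=1 S=2 W=0
Step 2 [NS]: N:empty,E:wait,S:car3-GO,W:wait | queues: N=0 E=1 S=1 W=0
Step 3 [NS]: N:empty,E:wait,S:car5-GO,W:wait | queues: N=0 E=1 S=0 W=0
Step 4 [NS]: N:empty,E:wait,S:empty,W:wait | queues: N=0 E=1 S=0 W=0
Step 5 [EW]: N:wait,E:car4-GO,S:wait,W:empty | queues: N=0 E=0 S=0 W=0
Car 5 crosses at step 3

3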